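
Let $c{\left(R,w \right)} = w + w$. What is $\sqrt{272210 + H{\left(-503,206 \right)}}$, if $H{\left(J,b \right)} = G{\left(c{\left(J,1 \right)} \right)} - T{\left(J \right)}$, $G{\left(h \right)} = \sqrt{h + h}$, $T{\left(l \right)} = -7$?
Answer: $\sqrt{272219} \approx 521.75$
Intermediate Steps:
$c{\left(R,w \right)} = 2 w$
$G{\left(h \right)} = \sqrt{2} \sqrt{h}$ ($G{\left(h \right)} = \sqrt{2 h} = \sqrt{2} \sqrt{h}$)
$H{\left(J,b \right)} = 9$ ($H{\left(J,b \right)} = \sqrt{2} \sqrt{2 \cdot 1} - -7 = \sqrt{2} \sqrt{2} + 7 = 2 + 7 = 9$)
$\sqrt{272210 + H{\left(-503,206 \right)}} = \sqrt{272210 + 9} = \sqrt{272219}$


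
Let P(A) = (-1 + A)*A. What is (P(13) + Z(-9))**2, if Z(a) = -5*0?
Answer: 24336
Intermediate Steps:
P(A) = A*(-1 + A)
Z(a) = 0
(P(13) + Z(-9))**2 = (13*(-1 + 13) + 0)**2 = (13*12 + 0)**2 = (156 + 0)**2 = 156**2 = 24336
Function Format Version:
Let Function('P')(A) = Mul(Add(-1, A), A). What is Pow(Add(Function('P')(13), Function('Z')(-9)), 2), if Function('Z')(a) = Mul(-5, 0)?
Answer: 24336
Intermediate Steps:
Function('P')(A) = Mul(A, Add(-1, A))
Function('Z')(a) = 0
Pow(Add(Function('P')(13), Function('Z')(-9)), 2) = Pow(Add(Mul(13, Add(-1, 13)), 0), 2) = Pow(Add(Mul(13, 12), 0), 2) = Pow(Add(156, 0), 2) = Pow(156, 2) = 24336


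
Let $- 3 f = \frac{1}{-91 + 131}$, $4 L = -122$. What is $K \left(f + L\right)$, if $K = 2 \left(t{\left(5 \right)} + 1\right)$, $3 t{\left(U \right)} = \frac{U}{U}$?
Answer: $- \frac{3661}{45} \approx -81.356$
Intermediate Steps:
$L = - \frac{61}{2}$ ($L = \frac{1}{4} \left(-122\right) = - \frac{61}{2} \approx -30.5$)
$t{\left(U \right)} = \frac{1}{3}$ ($t{\left(U \right)} = \frac{U \frac{1}{U}}{3} = \frac{1}{3} \cdot 1 = \frac{1}{3}$)
$f = - \frac{1}{120}$ ($f = - \frac{1}{3 \left(-91 + 131\right)} = - \frac{1}{3 \cdot 40} = \left(- \frac{1}{3}\right) \frac{1}{40} = - \frac{1}{120} \approx -0.0083333$)
$K = \frac{8}{3}$ ($K = 2 \left(\frac{1}{3} + 1\right) = 2 \cdot \frac{4}{3} = \frac{8}{3} \approx 2.6667$)
$K \left(f + L\right) = \frac{8 \left(- \frac{1}{120} - \frac{61}{2}\right)}{3} = \frac{8}{3} \left(- \frac{3661}{120}\right) = - \frac{3661}{45}$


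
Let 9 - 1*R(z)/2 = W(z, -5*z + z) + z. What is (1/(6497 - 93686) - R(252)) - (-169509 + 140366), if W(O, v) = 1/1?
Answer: 2583497258/87189 ≈ 29631.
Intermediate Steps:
W(O, v) = 1
R(z) = 16 - 2*z (R(z) = 18 - 2*(1 + z) = 18 + (-2 - 2*z) = 16 - 2*z)
(1/(6497 - 93686) - R(252)) - (-169509 + 140366) = (1/(6497 - 93686) - (16 - 2*252)) - (-169509 + 140366) = (1/(-87189) - (16 - 504)) - 1*(-29143) = (-1/87189 - 1*(-488)) + 29143 = (-1/87189 + 488) + 29143 = 42548231/87189 + 29143 = 2583497258/87189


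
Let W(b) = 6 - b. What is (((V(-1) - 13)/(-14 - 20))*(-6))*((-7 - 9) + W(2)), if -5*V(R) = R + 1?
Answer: 468/17 ≈ 27.529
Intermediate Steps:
V(R) = -1/5 - R/5 (V(R) = -(R + 1)/5 = -(1 + R)/5 = -1/5 - R/5)
(((V(-1) - 13)/(-14 - 20))*(-6))*((-7 - 9) + W(2)) = ((((-1/5 - 1/5*(-1)) - 13)/(-14 - 20))*(-6))*((-7 - 9) + (6 - 1*2)) = ((((-1/5 + 1/5) - 13)/(-34))*(-6))*(-16 + (6 - 2)) = (((0 - 13)*(-1/34))*(-6))*(-16 + 4) = (-13*(-1/34)*(-6))*(-12) = ((13/34)*(-6))*(-12) = -39/17*(-12) = 468/17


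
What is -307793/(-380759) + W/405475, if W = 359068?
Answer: 261520739287/154388255525 ≈ 1.6939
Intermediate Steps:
-307793/(-380759) + W/405475 = -307793/(-380759) + 359068/405475 = -307793*(-1/380759) + 359068*(1/405475) = 307793/380759 + 359068/405475 = 261520739287/154388255525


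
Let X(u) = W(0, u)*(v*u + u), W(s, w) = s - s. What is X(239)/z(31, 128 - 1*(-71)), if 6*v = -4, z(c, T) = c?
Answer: 0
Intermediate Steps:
W(s, w) = 0
v = -⅔ (v = (⅙)*(-4) = -⅔ ≈ -0.66667)
X(u) = 0 (X(u) = 0*(-2*u/3 + u) = 0*(u/3) = 0)
X(239)/z(31, 128 - 1*(-71)) = 0/31 = 0*(1/31) = 0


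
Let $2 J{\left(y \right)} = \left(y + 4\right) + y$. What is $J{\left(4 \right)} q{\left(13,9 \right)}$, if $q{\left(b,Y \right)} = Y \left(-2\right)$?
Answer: $-108$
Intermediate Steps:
$q{\left(b,Y \right)} = - 2 Y$
$J{\left(y \right)} = 2 + y$ ($J{\left(y \right)} = \frac{\left(y + 4\right) + y}{2} = \frac{\left(4 + y\right) + y}{2} = \frac{4 + 2 y}{2} = 2 + y$)
$J{\left(4 \right)} q{\left(13,9 \right)} = \left(2 + 4\right) \left(\left(-2\right) 9\right) = 6 \left(-18\right) = -108$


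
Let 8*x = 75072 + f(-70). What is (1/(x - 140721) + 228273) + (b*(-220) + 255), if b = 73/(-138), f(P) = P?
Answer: 8288684934670/36251427 ≈ 2.2864e+5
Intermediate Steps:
b = -73/138 (b = 73*(-1/138) = -73/138 ≈ -0.52899)
x = 37501/4 (x = (75072 - 70)/8 = (⅛)*75002 = 37501/4 ≈ 9375.3)
(1/(x - 140721) + 228273) + (b*(-220) + 255) = (1/(37501/4 - 140721) + 228273) + (-73/138*(-220) + 255) = (1/(-525383/4) + 228273) + (8030/69 + 255) = (-4/525383 + 228273) + 25625/69 = 119930753555/525383 + 25625/69 = 8288684934670/36251427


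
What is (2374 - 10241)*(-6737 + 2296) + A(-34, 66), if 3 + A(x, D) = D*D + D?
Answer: 34941766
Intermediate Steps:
A(x, D) = -3 + D + D² (A(x, D) = -3 + (D*D + D) = -3 + (D² + D) = -3 + (D + D²) = -3 + D + D²)
(2374 - 10241)*(-6737 + 2296) + A(-34, 66) = (2374 - 10241)*(-6737 + 2296) + (-3 + 66 + 66²) = -7867*(-4441) + (-3 + 66 + 4356) = 34937347 + 4419 = 34941766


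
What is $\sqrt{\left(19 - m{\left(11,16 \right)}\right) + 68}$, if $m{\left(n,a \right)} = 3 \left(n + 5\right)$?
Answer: $\sqrt{39} \approx 6.245$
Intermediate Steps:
$m{\left(n,a \right)} = 15 + 3 n$ ($m{\left(n,a \right)} = 3 \left(5 + n\right) = 15 + 3 n$)
$\sqrt{\left(19 - m{\left(11,16 \right)}\right) + 68} = \sqrt{\left(19 - \left(15 + 3 \cdot 11\right)\right) + 68} = \sqrt{\left(19 - \left(15 + 33\right)\right) + 68} = \sqrt{\left(19 - 48\right) + 68} = \sqrt{-29 + 68} = \sqrt{39}$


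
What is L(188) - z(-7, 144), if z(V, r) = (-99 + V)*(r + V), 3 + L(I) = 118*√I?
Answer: 14519 + 236*√47 ≈ 16137.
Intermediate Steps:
L(I) = -3 + 118*√I
z(V, r) = (-99 + V)*(V + r)
L(188) - z(-7, 144) = (-3 + 118*√188) - ((-7)² - 99*(-7) - 99*144 - 7*144) = (-3 + 118*(2*√47)) - (49 + 693 - 14256 - 1008) = (-3 + 236*√47) - 1*(-14522) = (-3 + 236*√47) + 14522 = 14519 + 236*√47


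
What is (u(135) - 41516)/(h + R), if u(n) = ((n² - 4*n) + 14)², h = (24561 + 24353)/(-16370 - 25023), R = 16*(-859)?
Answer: -12964829227405/568954306 ≈ -22787.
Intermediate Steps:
R = -13744
h = -48914/41393 (h = 48914/(-41393) = 48914*(-1/41393) = -48914/41393 ≈ -1.1817)
u(n) = (14 + n² - 4*n)²
(u(135) - 41516)/(h + R) = ((14 + 135² - 4*135)² - 41516)/(-48914/41393 - 13744) = ((14 + 18225 - 540)² - 41516)/(-568954306/41393) = (17699² - 41516)*(-41393/568954306) = (313254601 - 41516)*(-41393/568954306) = 313213085*(-41393/568954306) = -12964829227405/568954306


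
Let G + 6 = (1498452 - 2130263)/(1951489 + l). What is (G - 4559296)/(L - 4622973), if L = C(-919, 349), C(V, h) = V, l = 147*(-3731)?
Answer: 6396847235475/6487468440544 ≈ 0.98603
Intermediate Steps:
l = -548457
G = -9050003/1403032 (G = -6 + (1498452 - 2130263)/(1951489 - 548457) = -6 - 631811/1403032 = -9050003/1403032 ≈ -6.4503)
L = -919
(G - 4559296)/(L - 4622973) = (-9050003/1403032 - 4559296)/(-919 - 4622973) = -6396847235475/1403032/(-4623892) = -6396847235475/1403032*(-1/4623892) = 6396847235475/6487468440544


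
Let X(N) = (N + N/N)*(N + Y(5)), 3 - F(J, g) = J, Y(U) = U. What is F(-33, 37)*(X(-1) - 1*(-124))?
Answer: 4464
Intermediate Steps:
F(J, g) = 3 - J
X(N) = (1 + N)*(5 + N) (X(N) = (N + N/N)*(N + 5) = (N + 1)*(5 + N) = (1 + N)*(5 + N))
F(-33, 37)*(X(-1) - 1*(-124)) = (3 - 1*(-33))*((5 + (-1)² + 6*(-1)) - 1*(-124)) = (3 + 33)*((5 + 1 - 6) + 124) = 36*(0 + 124) = 36*124 = 4464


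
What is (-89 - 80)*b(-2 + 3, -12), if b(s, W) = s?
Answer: -169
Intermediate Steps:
(-89 - 80)*b(-2 + 3, -12) = (-89 - 80)*(-2 + 3) = -169*1 = -169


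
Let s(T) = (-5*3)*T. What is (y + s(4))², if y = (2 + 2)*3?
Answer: 2304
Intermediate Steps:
s(T) = -15*T
y = 12 (y = 4*3 = 12)
(y + s(4))² = (12 - 15*4)² = (12 - 60)² = (-48)² = 2304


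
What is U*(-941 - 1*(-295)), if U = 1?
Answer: -646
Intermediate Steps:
U*(-941 - 1*(-295)) = 1*(-941 - 1*(-295)) = 1*(-941 + 295) = 1*(-646) = -646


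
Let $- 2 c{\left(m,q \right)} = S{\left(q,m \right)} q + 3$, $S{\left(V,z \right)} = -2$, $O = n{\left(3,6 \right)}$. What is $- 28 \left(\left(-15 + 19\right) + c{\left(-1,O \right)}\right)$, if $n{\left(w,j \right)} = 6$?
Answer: $-238$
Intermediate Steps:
$O = 6$
$c{\left(m,q \right)} = - \frac{3}{2} + q$ ($c{\left(m,q \right)} = - \frac{- 2 q + 3}{2} = - \frac{3 - 2 q}{2} = - \frac{3}{2} + q$)
$- 28 \left(\left(-15 + 19\right) + c{\left(-1,O \right)}\right) = - 28 \left(\left(-15 + 19\right) + \left(- \frac{3}{2} + 6\right)\right) = - 28 \left(4 + \frac{9}{2}\right) = \left(-28\right) \frac{17}{2} = -238$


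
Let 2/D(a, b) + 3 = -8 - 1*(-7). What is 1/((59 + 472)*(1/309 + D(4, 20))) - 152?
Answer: -8259734/54339 ≈ -152.00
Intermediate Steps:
D(a, b) = -½ (D(a, b) = 2/(-3 + (-8 - 1*(-7))) = 2/(-3 + (-8 + 7)) = 2/(-3 - 1) = 2/(-4) = 2*(-¼) = -½)
1/((59 + 472)*(1/309 + D(4, 20))) - 152 = 1/((59 + 472)*(1/309 - ½)) - 152 = 1/(531*(1/309 - ½)) - 152 = 1/(531*(-307/618)) - 152 = (1/531)*(-618/307) - 152 = -206/54339 - 152 = -8259734/54339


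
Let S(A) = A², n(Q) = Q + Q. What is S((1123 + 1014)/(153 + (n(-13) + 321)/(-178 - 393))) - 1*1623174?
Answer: -12303527952393047/7580836624 ≈ -1.6230e+6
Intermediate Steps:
n(Q) = 2*Q
S((1123 + 1014)/(153 + (n(-13) + 321)/(-178 - 393))) - 1*1623174 = ((1123 + 1014)/(153 + (2*(-13) + 321)/(-178 - 393)))² - 1*1623174 = (2137/(153 + (-26 + 321)/(-571)))² - 1623174 = (2137/(153 + 295*(-1/571)))² - 1623174 = (2137/(153 - 295/571))² - 1623174 = (2137/(87068/571))² - 1623174 = (2137*(571/87068))² - 1623174 = (1220227/87068)² - 1623174 = 1488953931529/7580836624 - 1623174 = -12303527952393047/7580836624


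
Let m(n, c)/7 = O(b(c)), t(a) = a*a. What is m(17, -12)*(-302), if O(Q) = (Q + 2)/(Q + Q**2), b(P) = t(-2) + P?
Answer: 453/2 ≈ 226.50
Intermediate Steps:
t(a) = a**2
b(P) = 4 + P (b(P) = (-2)**2 + P = 4 + P)
O(Q) = (2 + Q)/(Q + Q**2)
m(n, c) = 7*(6 + c)/((4 + c)*(5 + c)) (m(n, c) = 7*((2 + (4 + c))/((4 + c)*(1 + (4 + c)))) = 7*((6 + c)/((4 + c)*(5 + c))) = 7*(6 + c)/((4 + c)*(5 + c)))
m(17, -12)*(-302) = (7*(6 - 12)/((4 - 12)*(5 - 12)))*(-302) = (7*(-6)/(-8*(-7)))*(-302) = (7*(-1/8)*(-1/7)*(-6))*(-302) = -3/4*(-302) = 453/2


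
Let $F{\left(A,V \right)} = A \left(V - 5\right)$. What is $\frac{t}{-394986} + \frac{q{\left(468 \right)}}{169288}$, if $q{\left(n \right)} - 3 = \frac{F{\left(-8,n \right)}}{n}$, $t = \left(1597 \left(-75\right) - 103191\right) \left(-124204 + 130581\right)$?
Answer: $\frac{4693705552014287}{1303894604376} \approx 3599.8$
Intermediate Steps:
$F{\left(A,V \right)} = A \left(-5 + V\right)$
$t = -1421854182$ ($t = \left(-119775 - 103191\right) 6377 = \left(-222966\right) 6377 = -1421854182$)
$q{\left(n \right)} = 3 + \frac{40 - 8 n}{n}$ ($q{\left(n \right)} = 3 + \frac{\left(-8\right) \left(-5 + n\right)}{n} = 3 + \frac{40 - 8 n}{n}$)
$\frac{t}{-394986} + \frac{q{\left(468 \right)}}{169288} = - \frac{1421854182}{-394986} + \frac{-5 + \frac{40}{468}}{169288} = \left(-1421854182\right) \left(- \frac{1}{394986}\right) + \left(-5 + 40 \cdot \frac{1}{468}\right) \frac{1}{169288} = \frac{236975697}{65831} + \left(-5 + \frac{10}{117}\right) \frac{1}{169288} = \frac{236975697}{65831} - \frac{575}{19806696} = \frac{4693705552014287}{1303894604376}$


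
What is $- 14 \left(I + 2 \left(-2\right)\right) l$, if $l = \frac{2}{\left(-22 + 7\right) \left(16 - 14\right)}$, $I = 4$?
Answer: $0$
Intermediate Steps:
$l = - \frac{1}{15}$ ($l = \frac{2}{\left(-15\right) 2} = \frac{2}{-30} = 2 \left(- \frac{1}{30}\right) = - \frac{1}{15} \approx -0.066667$)
$- 14 \left(I + 2 \left(-2\right)\right) l = - 14 \left(4 + 2 \left(-2\right)\right) \left(- \frac{1}{15}\right) = - 14 \left(4 - 4\right) \left(- \frac{1}{15}\right) = \left(-14\right) 0 \left(- \frac{1}{15}\right) = 0 \left(- \frac{1}{15}\right) = 0$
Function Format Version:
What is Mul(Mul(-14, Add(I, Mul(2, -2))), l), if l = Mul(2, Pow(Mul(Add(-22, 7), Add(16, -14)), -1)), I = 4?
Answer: 0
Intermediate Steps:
l = Rational(-1, 15) (l = Mul(2, Pow(Mul(-15, 2), -1)) = Mul(2, Pow(-30, -1)) = Mul(2, Rational(-1, 30)) = Rational(-1, 15) ≈ -0.066667)
Mul(Mul(-14, Add(I, Mul(2, -2))), l) = Mul(Mul(-14, Add(4, Mul(2, -2))), Rational(-1, 15)) = Mul(Mul(-14, Add(4, -4)), Rational(-1, 15)) = Mul(Mul(-14, 0), Rational(-1, 15)) = Mul(0, Rational(-1, 15)) = 0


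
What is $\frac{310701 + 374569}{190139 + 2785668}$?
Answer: $\frac{685270}{2975807} \approx 0.23028$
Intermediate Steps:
$\frac{310701 + 374569}{190139 + 2785668} = \frac{685270}{2975807}$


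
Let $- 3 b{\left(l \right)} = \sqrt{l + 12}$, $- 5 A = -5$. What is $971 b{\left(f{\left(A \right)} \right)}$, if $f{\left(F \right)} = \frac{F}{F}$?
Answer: $- \frac{971 \sqrt{13}}{3} \approx -1167.0$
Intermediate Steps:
$A = 1$ ($A = \left(- \frac{1}{5}\right) \left(-5\right) = 1$)
$f{\left(F \right)} = 1$
$b{\left(l \right)} = - \frac{\sqrt{12 + l}}{3}$ ($b{\left(l \right)} = - \frac{\sqrt{l + 12}}{3} = - \frac{\sqrt{12 + l}}{3}$)
$971 b{\left(f{\left(A \right)} \right)} = 971 \left(- \frac{\sqrt{12 + 1}}{3}\right) = 971 \left(- \frac{\sqrt{13}}{3}\right) = - \frac{971 \sqrt{13}}{3}$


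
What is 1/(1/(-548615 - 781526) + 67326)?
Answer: 1330141/89553072965 ≈ 1.4853e-5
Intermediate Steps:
1/(1/(-548615 - 781526) + 67326) = 1/(1/(-1330141) + 67326) = 1/(-1/1330141 + 67326) = 1/(89553072965/1330141) = 1330141/89553072965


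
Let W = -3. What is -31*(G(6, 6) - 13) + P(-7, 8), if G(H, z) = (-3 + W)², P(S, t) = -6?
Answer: -719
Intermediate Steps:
G(H, z) = 36 (G(H, z) = (-3 - 3)² = (-6)² = 36)
-31*(G(6, 6) - 13) + P(-7, 8) = -31*(36 - 13) - 6 = -31*23 - 6 = -713 - 6 = -719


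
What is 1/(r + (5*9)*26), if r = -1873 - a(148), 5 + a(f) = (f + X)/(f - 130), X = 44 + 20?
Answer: -9/6388 ≈ -0.0014089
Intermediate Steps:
X = 64
a(f) = -5 + (64 + f)/(-130 + f) (a(f) = -5 + (f + 64)/(f - 130) = -5 + (64 + f)/(-130 + f))
r = -16918/9 (r = -1873 - 2*(357 - 2*148)/(-130 + 148) = -1873 - 2*(357 - 296)/18 = -1873 - 2*61/18 = -1873 - 1*61/9 = -1873 - 61/9 = -16918/9 ≈ -1879.8)
1/(r + (5*9)*26) = 1/(-16918/9 + (5*9)*26) = 1/(-16918/9 + 45*26) = 1/(-16918/9 + 1170) = 1/(-6388/9) = -9/6388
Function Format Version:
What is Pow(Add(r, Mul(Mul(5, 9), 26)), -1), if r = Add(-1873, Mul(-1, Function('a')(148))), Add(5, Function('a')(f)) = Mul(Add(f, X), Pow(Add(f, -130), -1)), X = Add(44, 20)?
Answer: Rational(-9, 6388) ≈ -0.0014089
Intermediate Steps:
X = 64
Function('a')(f) = Add(-5, Mul(Pow(Add(-130, f), -1), Add(64, f))) (Function('a')(f) = Add(-5, Mul(Add(f, 64), Pow(Add(f, -130), -1))) = Add(-5, Mul(Add(64, f), Pow(Add(-130, f), -1))) = Add(-5, Mul(Pow(Add(-130, f), -1), Add(64, f))))
r = Rational(-16918, 9) (r = Add(-1873, Mul(-1, Mul(2, Pow(Add(-130, 148), -1), Add(357, Mul(-2, 148))))) = Add(-1873, Mul(-1, Mul(2, Pow(18, -1), Add(357, -296)))) = Add(-1873, Mul(-1, Mul(2, Rational(1, 18), 61))) = Add(-1873, Mul(-1, Rational(61, 9))) = Add(-1873, Rational(-61, 9)) = Rational(-16918, 9) ≈ -1879.8)
Pow(Add(r, Mul(Mul(5, 9), 26)), -1) = Pow(Add(Rational(-16918, 9), Mul(Mul(5, 9), 26)), -1) = Pow(Add(Rational(-16918, 9), Mul(45, 26)), -1) = Pow(Add(Rational(-16918, 9), 1170), -1) = Pow(Rational(-6388, 9), -1) = Rational(-9, 6388)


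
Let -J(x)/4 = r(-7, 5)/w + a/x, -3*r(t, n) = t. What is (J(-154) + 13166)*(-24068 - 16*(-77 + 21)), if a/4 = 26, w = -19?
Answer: -446444002264/1463 ≈ -3.0516e+8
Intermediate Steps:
r(t, n) = -t/3
a = 104 (a = 4*26 = 104)
J(x) = 28/57 - 416/x (J(x) = -4*(-⅓*(-7)/(-19) + 104/x) = -4*((7/3)*(-1/19) + 104/x) = -4*(-7/57 + 104/x) = 28/57 - 416/x)
(J(-154) + 13166)*(-24068 - 16*(-77 + 21)) = ((28/57 - 416/(-154)) + 13166)*(-24068 - 16*(-77 + 21)) = ((28/57 - 416*(-1/154)) + 13166)*(-24068 - 16*(-56)) = ((28/57 + 208/77) + 13166)*(-24068 + 896) = (14012/4389 + 13166)*(-23172) = (57799586/4389)*(-23172) = -446444002264/1463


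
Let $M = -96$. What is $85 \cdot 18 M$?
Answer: $-146880$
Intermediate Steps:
$85 \cdot 18 M = 85 \cdot 18 \left(-96\right) = 1530 \left(-96\right) = -146880$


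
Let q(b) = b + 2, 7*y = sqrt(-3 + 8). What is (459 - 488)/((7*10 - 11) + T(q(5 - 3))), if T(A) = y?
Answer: -83839/170564 + 203*sqrt(5)/170564 ≈ -0.48888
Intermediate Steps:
y = sqrt(5)/7 (y = sqrt(-3 + 8)/7 = sqrt(5)/7 ≈ 0.31944)
q(b) = 2 + b
T(A) = sqrt(5)/7
(459 - 488)/((7*10 - 11) + T(q(5 - 3))) = (459 - 488)/((7*10 - 11) + sqrt(5)/7) = -29/((70 - 11) + sqrt(5)/7) = -29/(59 + sqrt(5)/7)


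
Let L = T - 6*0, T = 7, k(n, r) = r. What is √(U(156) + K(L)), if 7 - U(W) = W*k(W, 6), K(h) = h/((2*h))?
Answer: I*√3714/2 ≈ 30.471*I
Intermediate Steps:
L = 7 (L = 7 - 6*0 = 7 + 0 = 7)
K(h) = ½ (K(h) = h*(1/(2*h)) = ½)
U(W) = 7 - 6*W (U(W) = 7 - W*6 = 7 - 6*W)
√(U(156) + K(L)) = √((7 - 6*156) + ½) = √((7 - 936) + ½) = √(-929 + ½) = √(-1857/2) = I*√3714/2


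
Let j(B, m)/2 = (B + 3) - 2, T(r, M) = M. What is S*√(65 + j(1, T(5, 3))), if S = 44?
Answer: 44*√69 ≈ 365.49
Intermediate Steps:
j(B, m) = 2 + 2*B (j(B, m) = 2*((B + 3) - 2) = 2*((3 + B) - 2) = 2*(1 + B) = 2 + 2*B)
S*√(65 + j(1, T(5, 3))) = 44*√(65 + (2 + 2*1)) = 44*√(65 + (2 + 2)) = 44*√(65 + 4) = 44*√69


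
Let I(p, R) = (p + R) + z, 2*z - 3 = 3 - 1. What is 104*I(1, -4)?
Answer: -52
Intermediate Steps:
z = 5/2 (z = 3/2 + (3 - 1)/2 = 3/2 + (½)*2 = 3/2 + 1 = 5/2 ≈ 2.5000)
I(p, R) = 5/2 + R + p (I(p, R) = (p + R) + 5/2 = (R + p) + 5/2 = 5/2 + R + p)
104*I(1, -4) = 104*(5/2 - 4 + 1) = 104*(-½) = -52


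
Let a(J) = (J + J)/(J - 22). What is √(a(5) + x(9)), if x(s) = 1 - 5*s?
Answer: I*√12886/17 ≈ 6.6774*I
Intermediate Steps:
a(J) = 2*J/(-22 + J) (a(J) = (2*J)/(-22 + J) = 2*J/(-22 + J))
√(a(5) + x(9)) = √(2*5/(-22 + 5) + (1 - 5*9)) = √(2*5/(-17) + (1 - 45)) = √(2*5*(-1/17) - 44) = √(-10/17 - 44) = √(-758/17) = I*√12886/17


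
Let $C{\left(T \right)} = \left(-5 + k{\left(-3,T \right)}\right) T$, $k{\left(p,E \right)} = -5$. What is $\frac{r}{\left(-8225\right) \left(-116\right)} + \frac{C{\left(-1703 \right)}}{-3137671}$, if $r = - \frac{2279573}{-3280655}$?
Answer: $- \frac{53297989541470517}{9821139077603220500} \approx -0.0054269$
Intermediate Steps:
$C{\left(T \right)} = - 10 T$ ($C{\left(T \right)} = \left(-5 - 5\right) T = - 10 T$)
$r = \frac{2279573}{3280655}$ ($r = \left(-2279573\right) \left(- \frac{1}{3280655}\right) = \frac{2279573}{3280655} \approx 0.69485$)
$\frac{r}{\left(-8225\right) \left(-116\right)} + \frac{C{\left(-1703 \right)}}{-3137671} = \frac{2279573}{3280655 \left(\left(-8225\right) \left(-116\right)\right)} + \frac{\left(-10\right) \left(-1703\right)}{-3137671} = \frac{2279573}{3280655 \cdot 954100} + 17030 \left(- \frac{1}{3137671}\right) = \frac{2279573}{3280655} \cdot \frac{1}{954100} - \frac{17030}{3137671} = \frac{2279573}{3130072935500} - \frac{17030}{3137671} = - \frac{53297989541470517}{9821139077603220500}$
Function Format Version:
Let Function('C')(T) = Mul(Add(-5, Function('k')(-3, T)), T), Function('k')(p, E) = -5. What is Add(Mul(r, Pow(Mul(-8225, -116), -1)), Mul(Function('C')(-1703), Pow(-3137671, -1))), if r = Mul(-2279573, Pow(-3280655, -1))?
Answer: Rational(-53297989541470517, 9821139077603220500) ≈ -0.0054269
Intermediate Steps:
Function('C')(T) = Mul(-10, T) (Function('C')(T) = Mul(Add(-5, -5), T) = Mul(-10, T))
r = Rational(2279573, 3280655) (r = Mul(-2279573, Rational(-1, 3280655)) = Rational(2279573, 3280655) ≈ 0.69485)
Add(Mul(r, Pow(Mul(-8225, -116), -1)), Mul(Function('C')(-1703), Pow(-3137671, -1))) = Add(Mul(Rational(2279573, 3280655), Pow(Mul(-8225, -116), -1)), Mul(Mul(-10, -1703), Pow(-3137671, -1))) = Add(Mul(Rational(2279573, 3280655), Pow(954100, -1)), Mul(17030, Rational(-1, 3137671))) = Add(Mul(Rational(2279573, 3280655), Rational(1, 954100)), Rational(-17030, 3137671)) = Add(Rational(2279573, 3130072935500), Rational(-17030, 3137671)) = Rational(-53297989541470517, 9821139077603220500)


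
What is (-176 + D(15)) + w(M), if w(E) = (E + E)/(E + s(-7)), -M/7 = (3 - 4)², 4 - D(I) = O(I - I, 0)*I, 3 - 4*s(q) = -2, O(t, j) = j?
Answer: -3900/23 ≈ -169.57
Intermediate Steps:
s(q) = 5/4 (s(q) = ¾ - ¼*(-2) = ¾ + ½ = 5/4)
D(I) = 4 (D(I) = 4 - 0*I = 4 - 1*0 = 4 + 0 = 4)
M = -7 (M = -7*(3 - 4)² = -7*(-1)² = -7*1 = -7)
w(E) = 2*E/(5/4 + E) (w(E) = (E + E)/(E + 5/4) = (2*E)/(5/4 + E) = 2*E/(5/4 + E))
(-176 + D(15)) + w(M) = (-176 + 4) + 8*(-7)/(5 + 4*(-7)) = -172 + 8*(-7)/(5 - 28) = -172 + 8*(-7)/(-23) = -172 + 8*(-7)*(-1/23) = -172 + 56/23 = -3900/23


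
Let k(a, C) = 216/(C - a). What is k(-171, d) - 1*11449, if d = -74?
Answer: -1110337/97 ≈ -11447.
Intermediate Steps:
k(-171, d) - 1*11449 = 216/(-74 - 1*(-171)) - 1*11449 = 216/(-74 + 171) - 11449 = 216/97 - 11449 = -1110337/97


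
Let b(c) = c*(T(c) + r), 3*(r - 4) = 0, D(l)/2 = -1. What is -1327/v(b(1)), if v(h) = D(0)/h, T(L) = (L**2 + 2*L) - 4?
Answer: 3981/2 ≈ 1990.5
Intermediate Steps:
D(l) = -2 (D(l) = 2*(-1) = -2)
r = 4 (r = 4 + (1/3)*0 = 4 + 0 = 4)
T(L) = -4 + L**2 + 2*L
b(c) = c*(c**2 + 2*c) (b(c) = c*((-4 + c**2 + 2*c) + 4) = c*(c**2 + 2*c))
v(h) = -2/h
-1327/v(b(1)) = -1327/((-2/(2 + 1))) = -1327/((-2/(1*3))) = -1327/((-2/3)) = -1327/((-2*1/3)) = -1327/(-2/3) = -1327*(-3/2) = 3981/2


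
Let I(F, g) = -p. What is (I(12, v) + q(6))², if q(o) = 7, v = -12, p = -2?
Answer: 81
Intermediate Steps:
I(F, g) = 2 (I(F, g) = -1*(-2) = 2)
(I(12, v) + q(6))² = (2 + 7)² = 9² = 81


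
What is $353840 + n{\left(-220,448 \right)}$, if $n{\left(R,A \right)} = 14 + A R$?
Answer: $255294$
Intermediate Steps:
$353840 + n{\left(-220,448 \right)} = 353840 + \left(14 + 448 \left(-220\right)\right) = 353840 + \left(14 - 98560\right) = 353840 - 98546 = 255294$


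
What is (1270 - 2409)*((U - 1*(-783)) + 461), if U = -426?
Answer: -931702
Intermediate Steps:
(1270 - 2409)*((U - 1*(-783)) + 461) = (1270 - 2409)*((-426 - 1*(-783)) + 461) = -1139*((-426 + 783) + 461) = -1139*(357 + 461) = -1139*818 = -931702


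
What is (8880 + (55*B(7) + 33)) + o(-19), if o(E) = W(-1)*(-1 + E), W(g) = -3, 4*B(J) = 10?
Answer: 18221/2 ≈ 9110.5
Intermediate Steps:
B(J) = 5/2 (B(J) = (1/4)*10 = 5/2)
o(E) = 3 - 3*E (o(E) = -3*(-1 + E) = 3 - 3*E)
(8880 + (55*B(7) + 33)) + o(-19) = (8880 + (55*(5/2) + 33)) + (3 - 3*(-19)) = (8880 + (275/2 + 33)) + (3 + 57) = (8880 + 341/2) + 60 = 18101/2 + 60 = 18221/2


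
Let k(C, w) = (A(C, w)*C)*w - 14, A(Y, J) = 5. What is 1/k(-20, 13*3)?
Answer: -1/3914 ≈ -0.00025549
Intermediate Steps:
k(C, w) = -14 + 5*C*w (k(C, w) = (5*C)*w - 14 = 5*C*w - 14 = -14 + 5*C*w)
1/k(-20, 13*3) = 1/(-14 + 5*(-20)*(13*3)) = 1/(-14 + 5*(-20)*39) = 1/(-14 - 3900) = 1/(-3914) = -1/3914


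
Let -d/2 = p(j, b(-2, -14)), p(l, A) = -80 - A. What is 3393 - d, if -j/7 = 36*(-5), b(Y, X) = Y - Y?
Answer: 3233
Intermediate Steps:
b(Y, X) = 0
j = 1260 (j = -252*(-5) = -7*(-180) = 1260)
d = 160 (d = -2*(-80 - 1*0) = -2*(-80 + 0) = -2*(-80) = 160)
3393 - d = 3393 - 1*160 = 3393 - 160 = 3233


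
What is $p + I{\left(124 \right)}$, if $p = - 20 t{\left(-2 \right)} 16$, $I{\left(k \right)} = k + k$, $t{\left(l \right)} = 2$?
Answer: $-392$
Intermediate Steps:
$I{\left(k \right)} = 2 k$
$p = -640$ ($p = \left(-20\right) 2 \cdot 16 = \left(-40\right) 16 = -640$)
$p + I{\left(124 \right)} = -640 + 2 \cdot 124 = -640 + 248 = -392$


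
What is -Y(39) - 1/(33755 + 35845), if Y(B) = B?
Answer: -2714401/69600 ≈ -39.000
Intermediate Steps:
-Y(39) - 1/(33755 + 35845) = -1*39 - 1/(33755 + 35845) = -39 - 1/69600 = -2714401/69600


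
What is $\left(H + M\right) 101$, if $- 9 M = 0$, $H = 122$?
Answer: $12322$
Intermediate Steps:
$M = 0$ ($M = \left(- \frac{1}{9}\right) 0 = 0$)
$\left(H + M\right) 101 = \left(122 + 0\right) 101 = 122 \cdot 101 = 12322$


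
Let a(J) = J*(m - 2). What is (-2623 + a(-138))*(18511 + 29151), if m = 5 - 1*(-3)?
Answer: -164481562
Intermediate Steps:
m = 8 (m = 5 + 3 = 8)
a(J) = 6*J (a(J) = J*(8 - 2) = J*6 = 6*J)
(-2623 + a(-138))*(18511 + 29151) = (-2623 + 6*(-138))*(18511 + 29151) = (-2623 - 828)*47662 = -3451*47662 = -164481562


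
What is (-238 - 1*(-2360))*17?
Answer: 36074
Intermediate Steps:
(-238 - 1*(-2360))*17 = (-238 + 2360)*17 = 2122*17 = 36074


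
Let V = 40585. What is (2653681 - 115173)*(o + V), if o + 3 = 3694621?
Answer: 9481842697124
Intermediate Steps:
o = 3694618 (o = -3 + 3694621 = 3694618)
(2653681 - 115173)*(o + V) = (2653681 - 115173)*(3694618 + 40585) = 2538508*3735203 = 9481842697124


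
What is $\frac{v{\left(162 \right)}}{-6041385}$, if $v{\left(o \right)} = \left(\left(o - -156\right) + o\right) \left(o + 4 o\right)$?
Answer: $- \frac{960}{14917} \approx -0.064356$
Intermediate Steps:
$v{\left(o \right)} = 5 o \left(156 + 2 o\right)$ ($v{\left(o \right)} = \left(\left(o + 156\right) + o\right) 5 o = \left(\left(156 + o\right) + o\right) 5 o = \left(156 + 2 o\right) 5 o = 5 o \left(156 + 2 o\right)$)
$\frac{v{\left(162 \right)}}{-6041385} = \frac{10 \cdot 162 \left(78 + 162\right)}{-6041385} = 10 \cdot 162 \cdot 240 \left(- \frac{1}{6041385}\right) = 388800 \left(- \frac{1}{6041385}\right) = - \frac{960}{14917}$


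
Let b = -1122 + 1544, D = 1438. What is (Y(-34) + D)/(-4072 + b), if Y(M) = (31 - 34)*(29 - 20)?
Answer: -1411/3650 ≈ -0.38658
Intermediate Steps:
Y(M) = -27 (Y(M) = -3*9 = -27)
b = 422
(Y(-34) + D)/(-4072 + b) = (-27 + 1438)/(-4072 + 422) = 1411/(-3650) = 1411*(-1/3650) = -1411/3650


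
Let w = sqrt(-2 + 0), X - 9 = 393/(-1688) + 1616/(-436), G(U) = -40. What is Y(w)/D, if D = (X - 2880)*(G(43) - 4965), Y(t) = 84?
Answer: 2207904/378210562015 ≈ 5.8378e-6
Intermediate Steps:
X = 931139/183992 (X = 9 + (393/(-1688) + 1616/(-436)) = 9 + (393*(-1/1688) + 1616*(-1/436)) = 9 + (-393/1688 - 404/109) = 9 - 724789/183992 = 931139/183992 ≈ 5.0608)
w = I*sqrt(2) (w = sqrt(-2) = I*sqrt(2) ≈ 1.4142*I)
D = 2647473934105/183992 (D = (931139/183992 - 2880)*(-40 - 4965) = -528965821/183992*(-5005) = 2647473934105/183992 ≈ 1.4389e+7)
Y(w)/D = 84/(2647473934105/183992) = 84*(183992/2647473934105) = 2207904/378210562015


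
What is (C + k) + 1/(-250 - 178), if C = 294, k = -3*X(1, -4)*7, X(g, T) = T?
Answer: 161783/428 ≈ 378.00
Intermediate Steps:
k = 84 (k = -3*(-4)*7 = 12*7 = 84)
(C + k) + 1/(-250 - 178) = (294 + 84) + 1/(-250 - 178) = 378 + 1/(-428) = 378 - 1/428 = 161783/428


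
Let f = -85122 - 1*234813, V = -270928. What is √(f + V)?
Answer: I*√590863 ≈ 768.68*I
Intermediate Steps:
f = -319935 (f = -85122 - 234813 = -319935)
√(f + V) = √(-319935 - 270928) = √(-590863) = I*√590863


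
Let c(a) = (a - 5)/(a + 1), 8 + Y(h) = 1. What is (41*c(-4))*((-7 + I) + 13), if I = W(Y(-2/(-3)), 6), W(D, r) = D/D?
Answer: 861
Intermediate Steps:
Y(h) = -7 (Y(h) = -8 + 1 = -7)
W(D, r) = 1
I = 1
c(a) = (-5 + a)/(1 + a)
(41*c(-4))*((-7 + I) + 13) = (41*((-5 - 4)/(1 - 4)))*((-7 + 1) + 13) = (41*(-9/(-3)))*(-6 + 13) = (41*(-⅓*(-9)))*7 = (41*3)*7 = 123*7 = 861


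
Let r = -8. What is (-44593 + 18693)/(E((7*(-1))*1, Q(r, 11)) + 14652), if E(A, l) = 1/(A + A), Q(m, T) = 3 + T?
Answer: -362600/205127 ≈ -1.7677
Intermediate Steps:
E(A, l) = 1/(2*A)
(-44593 + 18693)/(E((7*(-1))*1, Q(r, 11)) + 14652) = (-44593 + 18693)/(1/(2*(((7*(-1))*1))) + 14652) = -25900/(1/(2*((-7*1))) + 14652) = -25900/((½)/(-7) + 14652) = -25900/((½)*(-⅐) + 14652) = -25900/(-1/14 + 14652) = -25900/205127/14 = -25900*14/205127 = -362600/205127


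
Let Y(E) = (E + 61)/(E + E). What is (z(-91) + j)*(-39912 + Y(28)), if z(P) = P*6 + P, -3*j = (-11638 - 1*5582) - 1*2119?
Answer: -9737820931/42 ≈ -2.3185e+8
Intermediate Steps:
j = 19339/3 (j = -((-11638 - 1*5582) - 1*2119)/3 = -((-11638 - 5582) - 2119)/3 = -(-17220 - 2119)/3 = -⅓*(-19339) = 19339/3 ≈ 6446.3)
z(P) = 7*P (z(P) = 6*P + P = 7*P)
Y(E) = (61 + E)/(2*E) (Y(E) = (61 + E)/((2*E)) = (61 + E)*(1/(2*E)) = (61 + E)/(2*E))
(z(-91) + j)*(-39912 + Y(28)) = (7*(-91) + 19339/3)*(-39912 + (½)*(61 + 28)/28) = (-637 + 19339/3)*(-39912 + (½)*(1/28)*89) = 17428*(-39912 + 89/56)/3 = (17428/3)*(-2234983/56) = -9737820931/42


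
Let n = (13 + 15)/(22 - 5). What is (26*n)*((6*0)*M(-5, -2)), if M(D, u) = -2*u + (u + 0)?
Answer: 0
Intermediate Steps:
n = 28/17 ≈ 1.6471
M(D, u) = -u (M(D, u) = -2*u + u = -u)
(26*n)*((6*0)*M(-5, -2)) = (26*(28/17))*((6*0)*(-1*(-2))) = 728*(0*2)/17 = (728/17)*0 = 0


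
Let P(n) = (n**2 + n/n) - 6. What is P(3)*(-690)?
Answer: -2760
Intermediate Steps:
P(n) = -5 + n**2 (P(n) = (n**2 + 1) - 6 = (1 + n**2) - 6 = -5 + n**2)
P(3)*(-690) = (-5 + 3**2)*(-690) = (-5 + 9)*(-690) = 4*(-690) = -2760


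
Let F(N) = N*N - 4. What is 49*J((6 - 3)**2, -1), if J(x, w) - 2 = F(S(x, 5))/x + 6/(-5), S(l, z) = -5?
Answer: 2303/15 ≈ 153.53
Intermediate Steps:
F(N) = -4 + N**2 (F(N) = N**2 - 4 = -4 + N**2)
J(x, w) = 4/5 + 21/x (J(x, w) = 2 + ((-4 + (-5)**2)/x + 6/(-5)) = 2 + ((-4 + 25)/x + 6*(-1/5)) = 2 + (21/x - 6/5) = 2 + (-6/5 + 21/x) = 4/5 + 21/x)
49*J((6 - 3)**2, -1) = 49*(4/5 + 21/((6 - 3)**2)) = 49*(4/5 + 21/(3**2)) = 49*(4/5 + 21/9) = 49*(4/5 + 21*(1/9)) = 49*(4/5 + 7/3) = 49*(47/15) = 2303/15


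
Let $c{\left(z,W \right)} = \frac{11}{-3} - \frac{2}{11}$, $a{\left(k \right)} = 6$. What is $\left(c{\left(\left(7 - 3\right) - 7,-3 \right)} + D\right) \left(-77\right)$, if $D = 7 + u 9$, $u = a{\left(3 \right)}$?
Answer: $- \frac{13202}{3} \approx -4400.7$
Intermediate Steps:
$u = 6$
$c{\left(z,W \right)} = - \frac{127}{33}$ ($c{\left(z,W \right)} = 11 \left(- \frac{1}{3}\right) - \frac{2}{11} = - \frac{11}{3} - \frac{2}{11} = - \frac{127}{33}$)
$D = 61$ ($D = 7 + 6 \cdot 9 = 7 + 54 = 61$)
$\left(c{\left(\left(7 - 3\right) - 7,-3 \right)} + D\right) \left(-77\right) = \left(- \frac{127}{33} + 61\right) \left(-77\right) = \frac{1886}{33} \left(-77\right) = - \frac{13202}{3}$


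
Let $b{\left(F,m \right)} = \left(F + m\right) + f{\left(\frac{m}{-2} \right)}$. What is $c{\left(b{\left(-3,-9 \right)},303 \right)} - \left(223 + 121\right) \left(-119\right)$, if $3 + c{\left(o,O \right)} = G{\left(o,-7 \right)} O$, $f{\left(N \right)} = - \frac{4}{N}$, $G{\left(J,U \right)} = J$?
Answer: $\frac{111083}{3} \approx 37028.0$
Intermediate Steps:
$b{\left(F,m \right)} = F + m + \frac{8}{m}$ ($b{\left(F,m \right)} = \left(F + m\right) - \frac{4}{m \frac{1}{-2}} = \left(F + m\right) - \frac{4}{m \left(- \frac{1}{2}\right)} = \left(F + m\right) - \frac{4}{\left(- \frac{1}{2}\right) m} = \left(F + m\right) - 4 \left(- \frac{2}{m}\right) = \left(F + m\right) + \frac{8}{m} = F + m + \frac{8}{m}$)
$c{\left(o,O \right)} = -3 + O o$ ($c{\left(o,O \right)} = -3 + o O = -3 + O o$)
$c{\left(b{\left(-3,-9 \right)},303 \right)} - \left(223 + 121\right) \left(-119\right) = \left(-3 + 303 \left(-3 - 9 + \frac{8}{-9}\right)\right) - \left(223 + 121\right) \left(-119\right) = \left(-3 + 303 \left(-3 - 9 + 8 \left(- \frac{1}{9}\right)\right)\right) - 344 \left(-119\right) = \left(-3 + 303 \left(-3 - 9 - \frac{8}{9}\right)\right) - -40936 = \left(-3 + 303 \left(- \frac{116}{9}\right)\right) + 40936 = \left(-3 - \frac{11716}{3}\right) + 40936 = - \frac{11725}{3} + 40936 = \frac{111083}{3}$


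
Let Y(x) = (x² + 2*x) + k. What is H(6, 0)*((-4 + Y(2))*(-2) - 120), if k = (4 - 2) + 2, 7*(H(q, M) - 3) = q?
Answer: -3672/7 ≈ -524.57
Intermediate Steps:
H(q, M) = 3 + q/7
k = 4 (k = 2 + 2 = 4)
Y(x) = 4 + x² + 2*x (Y(x) = (x² + 2*x) + 4 = 4 + x² + 2*x)
H(6, 0)*((-4 + Y(2))*(-2) - 120) = (3 + (⅐)*6)*((-4 + (4 + 2² + 2*2))*(-2) - 120) = (3 + 6/7)*((-4 + (4 + 4 + 4))*(-2) - 120) = 27*((-4 + 12)*(-2) - 120)/7 = 27*(8*(-2) - 120)/7 = 27*(-16 - 120)/7 = (27/7)*(-136) = -3672/7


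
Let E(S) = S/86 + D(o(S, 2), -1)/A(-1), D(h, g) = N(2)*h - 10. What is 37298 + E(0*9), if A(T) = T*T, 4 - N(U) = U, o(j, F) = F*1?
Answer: 37292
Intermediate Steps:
o(j, F) = F
N(U) = 4 - U
A(T) = T²
D(h, g) = -10 + 2*h (D(h, g) = (4 - 1*2)*h - 10 = (4 - 2)*h - 10 = 2*h - 10 = -10 + 2*h)
E(S) = -6 + S/86 (E(S) = S/86 + (-10 + 2*2)/((-1)²) = S*(1/86) + (-10 + 4)/1 = S/86 - 6*1 = S/86 - 6 = -6 + S/86)
37298 + E(0*9) = 37298 + (-6 + (0*9)/86) = 37298 + (-6 + (1/86)*0) = 37298 + (-6 + 0) = 37298 - 6 = 37292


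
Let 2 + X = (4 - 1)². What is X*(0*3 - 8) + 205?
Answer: 149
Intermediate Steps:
X = 7 (X = -2 + (4 - 1)² = -2 + 3² = -2 + 9 = 7)
X*(0*3 - 8) + 205 = 7*(0*3 - 8) + 205 = 7*(0 - 8) + 205 = 7*(-8) + 205 = -56 + 205 = 149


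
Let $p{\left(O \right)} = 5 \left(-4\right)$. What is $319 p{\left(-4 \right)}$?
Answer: $-6380$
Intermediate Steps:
$p{\left(O \right)} = -20$
$319 p{\left(-4 \right)} = 319 \left(-20\right) = -6380$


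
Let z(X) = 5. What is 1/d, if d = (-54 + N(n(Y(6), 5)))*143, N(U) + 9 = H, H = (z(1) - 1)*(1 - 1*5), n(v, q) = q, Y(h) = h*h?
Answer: -1/11297 ≈ -8.8519e-5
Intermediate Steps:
Y(h) = h**2
H = -16 (H = (5 - 1)*(1 - 1*5) = 4*(1 - 5) = 4*(-4) = -16)
N(U) = -25 (N(U) = -9 - 16 = -25)
d = -11297 (d = (-54 - 25)*143 = -79*143 = -11297)
1/d = 1/(-11297) = -1/11297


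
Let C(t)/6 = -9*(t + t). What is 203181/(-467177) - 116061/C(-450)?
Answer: -21365208799/7568267400 ≈ -2.8230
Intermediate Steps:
C(t) = -108*t (C(t) = 6*(-9*(t + t)) = 6*(-18*t) = -108*t)
203181/(-467177) - 116061/C(-450) = 203181/(-467177) - 116061/((-108*(-450))) = 203181*(-1/467177) - 116061/48600 = -203181/467177 - 116061*1/48600 = -203181/467177 - 38687/16200 = -21365208799/7568267400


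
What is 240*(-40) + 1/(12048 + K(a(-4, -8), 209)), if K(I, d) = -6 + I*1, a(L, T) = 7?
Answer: -115670399/12049 ≈ -9600.0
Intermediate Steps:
K(I, d) = -6 + I
240*(-40) + 1/(12048 + K(a(-4, -8), 209)) = 240*(-40) + 1/(12048 + (-6 + 7)) = -9600 + 1/(12048 + 1) = -9600 + 1/12049 = -115670399/12049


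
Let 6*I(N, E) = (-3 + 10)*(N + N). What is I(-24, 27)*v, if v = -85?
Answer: 4760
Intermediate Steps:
I(N, E) = 7*N/3 (I(N, E) = ((-3 + 10)*(N + N))/6 = (7*(2*N))/6 = (14*N)/6 = 7*N/3)
I(-24, 27)*v = ((7/3)*(-24))*(-85) = -56*(-85) = 4760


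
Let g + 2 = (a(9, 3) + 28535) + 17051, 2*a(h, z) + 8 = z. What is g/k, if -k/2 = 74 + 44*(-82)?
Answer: 91163/14136 ≈ 6.4490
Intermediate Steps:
a(h, z) = -4 + z/2
k = 7068 (k = -2*(74 + 44*(-82)) = -2*(74 - 3608) = -2*(-3534) = 7068)
g = 91163/2 (g = -2 + (((-4 + (1/2)*3) + 28535) + 17051) = -2 + (((-4 + 3/2) + 28535) + 17051) = -2 + ((-5/2 + 28535) + 17051) = -2 + (57065/2 + 17051) = -2 + 91167/2 = 91163/2 ≈ 45582.)
g/k = (91163/2)/7068 = (91163/2)*(1/7068) = 91163/14136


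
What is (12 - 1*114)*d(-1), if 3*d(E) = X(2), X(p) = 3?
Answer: -102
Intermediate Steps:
d(E) = 1 (d(E) = (1/3)*3 = 1)
(12 - 1*114)*d(-1) = (12 - 1*114)*1 = (12 - 114)*1 = -102*1 = -102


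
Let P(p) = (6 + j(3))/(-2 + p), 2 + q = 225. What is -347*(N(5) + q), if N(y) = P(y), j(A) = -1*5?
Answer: -232490/3 ≈ -77497.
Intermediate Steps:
j(A) = -5
q = 223 (q = -2 + 225 = 223)
P(p) = 1/(-2 + p) (P(p) = (6 - 5)/(-2 + p) = 1/(-2 + p))
N(y) = 1/(-2 + y)
-347*(N(5) + q) = -347*(1/(-2 + 5) + 223) = -347*(1/3 + 223) = -347*670/3 = -232490/3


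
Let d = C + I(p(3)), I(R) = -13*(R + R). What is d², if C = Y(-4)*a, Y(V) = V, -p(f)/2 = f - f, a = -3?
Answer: 144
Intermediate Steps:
p(f) = 0 (p(f) = -2*(f - f) = -2*0 = 0)
I(R) = -26*R
C = 12 (C = -4*(-3) = 12)
d = 12 (d = 12 - 26*0 = 12 + 0 = 12)
d² = 12² = 144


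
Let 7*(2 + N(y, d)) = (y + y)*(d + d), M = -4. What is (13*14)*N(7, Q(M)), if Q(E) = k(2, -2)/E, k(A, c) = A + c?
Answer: -364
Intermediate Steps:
Q(E) = 0 (Q(E) = (2 - 2)/E = 0/E = 0)
N(y, d) = -2 + 4*d*y/7 (N(y, d) = -2 + ((y + y)*(d + d))/7 = -2 + ((2*y)*(2*d))/7 = -2 + (4*d*y)/7 = -2 + 4*d*y/7)
(13*14)*N(7, Q(M)) = (13*14)*(-2 + (4/7)*0*7) = 182*(-2 + 0) = 182*(-2) = -364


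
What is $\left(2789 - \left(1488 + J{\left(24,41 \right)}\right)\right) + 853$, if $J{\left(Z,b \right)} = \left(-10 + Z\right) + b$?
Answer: $2099$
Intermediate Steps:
$J{\left(Z,b \right)} = -10 + Z + b$
$\left(2789 - \left(1488 + J{\left(24,41 \right)}\right)\right) + 853 = \left(2789 - 1543\right) + 853 = 1246 + 853 = 2099$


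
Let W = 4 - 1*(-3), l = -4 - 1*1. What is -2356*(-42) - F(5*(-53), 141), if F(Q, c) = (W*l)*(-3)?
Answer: 98847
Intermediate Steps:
l = -5 (l = -4 - 1 = -5)
W = 7 (W = 4 + 3 = 7)
F(Q, c) = 105 (F(Q, c) = (7*(-5))*(-3) = -35*(-3) = 105)
-2356*(-42) - F(5*(-53), 141) = -2356*(-42) - 1*105 = 98952 - 105 = 98847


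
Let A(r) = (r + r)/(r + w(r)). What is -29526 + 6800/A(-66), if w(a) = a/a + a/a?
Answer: -865558/33 ≈ -26229.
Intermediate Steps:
w(a) = 2 (w(a) = 1 + 1 = 2)
A(r) = 2*r/(2 + r) (A(r) = (r + r)/(r + 2) = (2*r)/(2 + r) = 2*r/(2 + r))
-29526 + 6800/A(-66) = -29526 + 6800/((2*(-66)/(2 - 66))) = -29526 + 6800/((2*(-66)/(-64))) = -29526 + 6800/((2*(-66)*(-1/64))) = -29526 + 6800/(33/16) = -29526 + 6800*(16/33) = -29526 + 108800/33 = -865558/33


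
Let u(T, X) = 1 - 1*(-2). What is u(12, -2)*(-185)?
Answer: -555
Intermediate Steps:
u(T, X) = 3 (u(T, X) = 1 + 2 = 3)
u(12, -2)*(-185) = 3*(-185) = -555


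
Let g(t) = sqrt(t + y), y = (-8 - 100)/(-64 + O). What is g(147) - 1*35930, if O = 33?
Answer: -35930 + sqrt(144615)/31 ≈ -35918.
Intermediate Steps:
y = 108/31 (y = (-8 - 100)/(-64 + 33) = -108/(-31) = -108*(-1/31) = 108/31 ≈ 3.4839)
g(t) = sqrt(108/31 + t) (g(t) = sqrt(t + 108/31) = sqrt(108/31 + t))
g(147) - 1*35930 = sqrt(3348 + 961*147)/31 - 1*35930 = sqrt(3348 + 141267)/31 - 35930 = sqrt(144615)/31 - 35930 = -35930 + sqrt(144615)/31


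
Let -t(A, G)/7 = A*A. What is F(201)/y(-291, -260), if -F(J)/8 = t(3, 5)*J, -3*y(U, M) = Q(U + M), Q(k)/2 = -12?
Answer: 12663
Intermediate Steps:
Q(k) = -24 (Q(k) = 2*(-12) = -24)
t(A, G) = -7*A² (t(A, G) = -7*A*A = -7*A²)
y(U, M) = 8 (y(U, M) = -⅓*(-24) = 8)
F(J) = 504*J (F(J) = -8*(-7*3²)*J = -8*(-7*9)*J = -(-504)*J = 504*J)
F(201)/y(-291, -260) = (504*201)/8 = 101304*(⅛) = 12663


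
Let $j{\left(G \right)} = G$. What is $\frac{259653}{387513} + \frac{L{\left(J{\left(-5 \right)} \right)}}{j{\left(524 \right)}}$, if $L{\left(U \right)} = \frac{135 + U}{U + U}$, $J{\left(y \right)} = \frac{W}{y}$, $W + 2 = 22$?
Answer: $\frac{2640461}{4133472} \approx 0.6388$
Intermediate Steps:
$W = 20$ ($W = -2 + 22 = 20$)
$J{\left(y \right)} = \frac{20}{y}$
$L{\left(U \right)} = \frac{135 + U}{2 U}$
$\frac{259653}{387513} + \frac{L{\left(J{\left(-5 \right)} \right)}}{j{\left(524 \right)}} = \frac{259653}{387513} + \frac{\frac{1}{2} \frac{1}{20 \frac{1}{-5}} \left(135 + \frac{20}{-5}\right)}{524} = 259653 \cdot \frac{1}{387513} + \frac{135 + 20 \left(- \frac{1}{5}\right)}{2 \cdot 20 \left(- \frac{1}{5}\right)} \frac{1}{524} = \frac{86551}{129171} + \frac{135 - 4}{2 \left(-4\right)} \frac{1}{524} = \frac{86551}{129171} + \frac{1}{2} \left(- \frac{1}{4}\right) 131 \cdot \frac{1}{524} = \frac{86551}{129171} - \frac{1}{32} = \frac{2640461}{4133472}$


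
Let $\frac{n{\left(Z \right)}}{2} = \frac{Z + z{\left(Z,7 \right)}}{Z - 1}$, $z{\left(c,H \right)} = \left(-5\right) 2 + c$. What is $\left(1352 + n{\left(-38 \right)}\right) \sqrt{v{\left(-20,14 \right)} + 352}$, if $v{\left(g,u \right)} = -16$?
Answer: $\frac{211600 \sqrt{21}}{39} \approx 24863.0$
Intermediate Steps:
$z{\left(c,H \right)} = -10 + c$
$n{\left(Z \right)} = \frac{2 \left(-10 + 2 Z\right)}{-1 + Z}$ ($n{\left(Z \right)} = 2 \frac{Z + \left(-10 + Z\right)}{Z - 1} = 2 \frac{-10 + 2 Z}{-1 + Z} = \frac{2 \left(-10 + 2 Z\right)}{-1 + Z}$)
$\left(1352 + n{\left(-38 \right)}\right) \sqrt{v{\left(-20,14 \right)} + 352} = \left(1352 + \frac{4 \left(-5 - 38\right)}{-1 - 38}\right) \sqrt{-16 + 352} = \left(1352 + 4 \frac{1}{-39} \left(-43\right)\right) \sqrt{336} = \left(1352 + 4 \left(- \frac{1}{39}\right) \left(-43\right)\right) 4 \sqrt{21} = \left(1352 + \frac{172}{39}\right) 4 \sqrt{21} = \frac{52900 \cdot 4 \sqrt{21}}{39} = \frac{211600 \sqrt{21}}{39}$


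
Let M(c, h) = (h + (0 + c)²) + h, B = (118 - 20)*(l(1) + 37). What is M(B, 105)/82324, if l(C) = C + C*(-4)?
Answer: 5551217/41162 ≈ 134.86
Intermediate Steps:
l(C) = -3*C (l(C) = C - 4*C = -3*C)
B = 3332 (B = (118 - 20)*(-3*1 + 37) = 98*(-3 + 37) = 98*34 = 3332)
M(c, h) = c² + 2*h (M(c, h) = (h + c²) + h = c² + 2*h)
M(B, 105)/82324 = (3332² + 2*105)/82324 = (11102224 + 210)*(1/82324) = 11102434*(1/82324) = 5551217/41162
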